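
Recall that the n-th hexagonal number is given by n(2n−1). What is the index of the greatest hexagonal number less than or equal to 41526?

Solve n(2n−1) ≤ 41526 for integer n.
n = 144 gives 41328 ≤ 41526, while n = 145 gives 41905 > 41526; so the answer is index 144.

144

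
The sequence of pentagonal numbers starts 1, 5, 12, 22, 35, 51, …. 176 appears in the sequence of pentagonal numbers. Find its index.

11

Set n(3n−1)/2 = 176, giving 3n² − n − 352 = 0.
The discriminant is 1 + 24·176 = 4225, and √4225 = 65.
So n = (1 + 65) / 6 = 66/6 = 11.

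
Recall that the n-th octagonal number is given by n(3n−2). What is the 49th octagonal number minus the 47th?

49·(3·49 − 2) = 7105 and 47·(3·47 − 2) = 6533.
Difference: 7105 − 6533 = 572.

572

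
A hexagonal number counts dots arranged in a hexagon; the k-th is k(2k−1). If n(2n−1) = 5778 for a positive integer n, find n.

54

Set n(2n−1) = 5778, giving 2n² − n − 5778 = 0.
The discriminant is 1 + 8·5778 = 46225, and √46225 = 215.
So n = (1 + 215) / 4 = 216/4 = 54.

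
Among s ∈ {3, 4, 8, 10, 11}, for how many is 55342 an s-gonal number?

1

s = 3: P(3, 332) = 55278 and P(3, 333) = 55611; 55342 is not s-gonal.
s = 4: P(4, 235) = 55225 and P(4, 236) = 55696; 55342 is not s-gonal.
s = 8: P(8, 136) = 55216 and P(8, 137) = 56033; 55342 is not s-gonal.
s = 10: P(10, 118) = 55342. ✓
s = 11: P(11, 111) = 55056 and P(11, 112) = 56056; 55342 is not s-gonal.
Hits: s ∈ {10} → 1.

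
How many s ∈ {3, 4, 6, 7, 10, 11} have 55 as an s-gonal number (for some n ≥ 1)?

2

s = 3: P(3, 10) = 55. ✓
s = 4: P(4, 7) = 49 and P(4, 8) = 64; 55 is not s-gonal.
s = 6: P(6, 5) = 45 and P(6, 6) = 66; 55 is not s-gonal.
s = 7: P(7, 5) = 55. ✓
s = 10: P(10, 4) = 52 and P(10, 5) = 85; 55 is not s-gonal.
s = 11: P(11, 3) = 30 and P(11, 4) = 58; 55 is not s-gonal.
Hits: s ∈ {3, 7} → 2.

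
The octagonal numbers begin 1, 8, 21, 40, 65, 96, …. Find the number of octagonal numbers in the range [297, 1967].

15

The n-th octagonal number is n(3n−2).
Smallest index with value ≥ 297: n = 11 (giving 341).
Largest index with value ≤ 1967: n = 25 (giving 1825).
Indices 11 through 25: 15 terms.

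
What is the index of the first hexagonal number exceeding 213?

11

Solve n(2n−1) > 213 for integer n.
The largest n with value ≤ 213 is 10 (since 190 ≤ 213 < 231), so the first above is n = 11, value 231.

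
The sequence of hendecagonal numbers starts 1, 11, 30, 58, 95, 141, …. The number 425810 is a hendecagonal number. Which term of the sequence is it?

308

Set n(9n−7)/2 = 425810, giving 9n² − 7n − 851620 = 0.
So n = (7 + 5537) / 18 = 5544/18 = 308.
Check: 308·(9·308 − 7)/2 = 425810. ✓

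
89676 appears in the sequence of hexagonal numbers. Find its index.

212

Set n(2n−1) = 89676, giving 2n² − n − 89676 = 0.
The discriminant is 1 + 8·89676 = 717409, and √717409 = 847.
So n = (1 + 847) / 4 = 848/4 = 212.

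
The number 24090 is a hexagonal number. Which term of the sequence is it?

Set n(2n−1) = 24090, giving 2n² − n − 24090 = 0.
The discriminant is 1 + 8·24090 = 192721, and √192721 = 439.
So n = (1 + 439) / 4 = 440/4 = 110.
Check: 110·(2·110 − 1) = 24090. ✓

110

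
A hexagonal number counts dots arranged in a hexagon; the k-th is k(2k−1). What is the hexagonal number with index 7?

91

7·(2·7 − 1) = 7·13 = 91.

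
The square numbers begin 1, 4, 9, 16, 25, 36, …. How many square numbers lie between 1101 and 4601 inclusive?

34

The n-th square number is n².
Smallest index with value ≥ 1101: n = 34 (giving 1156).
Largest index with value ≤ 4601: n = 67 (giving 4489).
Indices 34 through 67: 34 terms.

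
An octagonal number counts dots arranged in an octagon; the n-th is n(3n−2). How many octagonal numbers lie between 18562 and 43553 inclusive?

42

The n-th octagonal number is n(3n−2).
Smallest index with value ≥ 18562: n = 79 (giving 18565).
Largest index with value ≤ 43553: n = 120 (giving 42960).
Indices 79 through 120: 42 terms.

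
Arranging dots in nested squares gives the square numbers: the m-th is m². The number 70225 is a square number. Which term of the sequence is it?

We need n² = 70225, so n = √70225 = 265.
Check: 265² = 70225. ✓

265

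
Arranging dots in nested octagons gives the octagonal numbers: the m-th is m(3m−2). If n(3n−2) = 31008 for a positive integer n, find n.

Set n(3n−2) = 31008, giving 3n² − 2n − 31008 = 0.
The discriminant is 4 + 12·31008 = 372100, and √372100 = 610.
So n = (2 + 610) / 6 = 612/6 = 102.

102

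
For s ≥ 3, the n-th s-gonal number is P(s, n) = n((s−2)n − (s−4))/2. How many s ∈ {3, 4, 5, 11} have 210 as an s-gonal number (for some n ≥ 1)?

s = 3: P(3, 20) = 210. ✓
s = 4: P(4, 14) = 196 and P(4, 15) = 225; 210 is not s-gonal.
s = 5: P(5, 12) = 210. ✓
s = 11: P(11, 7) = 196 and P(11, 8) = 260; 210 is not s-gonal.
Hits: s ∈ {3, 5} → 2.

2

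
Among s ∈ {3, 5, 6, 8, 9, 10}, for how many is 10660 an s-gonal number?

s = 3: P(3, 145) = 10585 and P(3, 146) = 10731; 10660 is not s-gonal.
s = 5: P(5, 84) = 10542 and P(5, 85) = 10795; 10660 is not s-gonal.
s = 6: P(6, 73) = 10585 and P(6, 74) = 10878; 10660 is not s-gonal.
s = 8: P(8, 59) = 10325 and P(8, 60) = 10680; 10660 is not s-gonal.
s = 9: P(9, 55) = 10450 and P(9, 56) = 10836; 10660 is not s-gonal.
s = 10: P(10, 52) = 10660. ✓
Hits: s ∈ {10} → 1.

1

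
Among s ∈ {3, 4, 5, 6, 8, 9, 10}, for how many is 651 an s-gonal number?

2

s = 3: P(3, 35) = 630 and P(3, 36) = 666; 651 is not s-gonal.
s = 4: P(4, 25) = 625 and P(4, 26) = 676; 651 is not s-gonal.
s = 5: P(5, 21) = 651. ✓
s = 6: P(6, 18) = 630 and P(6, 19) = 703; 651 is not s-gonal.
s = 8: P(8, 15) = 645 and P(8, 16) = 736; 651 is not s-gonal.
s = 9: P(9, 14) = 651. ✓
s = 10: P(10, 13) = 637 and P(10, 14) = 742; 651 is not s-gonal.
Hits: s ∈ {5, 9} → 2.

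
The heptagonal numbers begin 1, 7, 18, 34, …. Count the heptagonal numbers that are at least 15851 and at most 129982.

The n-th heptagonal number is n(5n−3)/2.
Smallest index with value ≥ 15851: n = 80 (giving 15880).
Largest index with value ≤ 129982: n = 228 (giving 129618).
Indices 80 through 228: 149 terms.

149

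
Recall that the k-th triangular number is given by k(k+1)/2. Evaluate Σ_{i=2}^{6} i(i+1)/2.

Σ i(i+1)/2 = (Σi² + Σi) / 2 over i = 2..6.
Σi = 21 − 1 = 20 and Σi² = 91 − 1 = 90.
(1·90 + 1·20) / 2 = 110/2 = 55.

55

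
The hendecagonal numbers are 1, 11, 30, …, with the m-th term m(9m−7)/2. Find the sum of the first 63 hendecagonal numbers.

Σ i(9i−7)/2 = (9Σi² − 7Σi) / 2 over i = 1..63.
Σi = 2016 and Σi² = 85344.
(9·85344 − 7·2016) / 2 = 753984/2 = 376992.

376992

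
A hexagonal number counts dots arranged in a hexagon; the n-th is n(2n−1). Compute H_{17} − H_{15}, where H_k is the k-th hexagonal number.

126

17·(2·17 − 1) = 561 and 15·(2·15 − 1) = 435.
Difference: 561 − 435 = 126.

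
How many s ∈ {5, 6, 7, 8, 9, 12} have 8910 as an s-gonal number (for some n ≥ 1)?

s = 5: P(5, 77) = 8855 and P(5, 78) = 9087; 8910 is not s-gonal.
s = 6: P(6, 66) = 8646 and P(6, 67) = 8911; 8910 is not s-gonal.
s = 7: P(7, 60) = 8910. ✓
s = 8: P(8, 54) = 8640 and P(8, 55) = 8965; 8910 is not s-gonal.
s = 9: P(9, 50) = 8625 and P(9, 51) = 8976; 8910 is not s-gonal.
s = 12: P(12, 42) = 8652 and P(12, 43) = 9073; 8910 is not s-gonal.
Hits: s ∈ {7} → 1.

1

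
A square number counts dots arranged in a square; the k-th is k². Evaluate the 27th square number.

The 27th square number is n² with n = 27.
27² = 729.

729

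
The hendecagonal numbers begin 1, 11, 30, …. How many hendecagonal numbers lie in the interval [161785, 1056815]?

296

The n-th hendecagonal number is n(9n−7)/2.
Smallest index with value ≥ 161785: n = 190 (giving 161785).
Largest index with value ≤ 1056815: n = 485 (giving 1056815).
Indices 190 through 485: 296 terms.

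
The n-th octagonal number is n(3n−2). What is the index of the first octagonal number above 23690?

90

Solve n(3n−2) > 23690 for integer n.
The largest n with value ≤ 23690 is 89 (since 23585 ≤ 23690 < 24120), so the first above is n = 90, value 24120.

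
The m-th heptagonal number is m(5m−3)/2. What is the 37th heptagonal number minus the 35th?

37·(5·37 − 3)/2 = 3367 and 35·(5·35 − 3)/2 = 3010.
Difference: 3367 − 3010 = 357.

357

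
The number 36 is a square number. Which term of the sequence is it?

6

We need n² = 36, so n = √36 = 6.
Check: 6² = 36. ✓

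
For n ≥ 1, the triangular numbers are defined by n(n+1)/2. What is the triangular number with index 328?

The 328th triangular number is n(n+1)/2 with n = 328.
328·329/2 = 107912/2 = 53956.

53956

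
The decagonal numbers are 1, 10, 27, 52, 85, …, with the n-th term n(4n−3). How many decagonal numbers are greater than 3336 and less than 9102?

19

The n-th decagonal number is n(4n−3).
Smallest index with value > 3336: n = 30 (giving 3510).
Largest index with value < 9102: n = 48 (giving 9072).
Indices 30 through 48: 19 terms.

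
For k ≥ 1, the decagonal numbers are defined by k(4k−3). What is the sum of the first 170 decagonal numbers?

6564975

Σ i(4i−3) = 4Σi² − 3Σi over i = 1..170.
Σi = 14535 and Σi² = 1652145.
4·1652145 − 3·14535 = 6564975.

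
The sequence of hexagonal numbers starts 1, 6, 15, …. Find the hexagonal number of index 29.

The 29th hexagonal number is n(2n−1) with n = 29.
29·(2·29 − 1) = 29·57 = 1653.

1653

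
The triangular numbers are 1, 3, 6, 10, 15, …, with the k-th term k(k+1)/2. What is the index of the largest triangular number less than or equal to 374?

26

Solve n(n+1)/2 ≤ 374 for integer n.
n = 26 gives 351 ≤ 374, while n = 27 gives 378 > 374; so the answer is index 26.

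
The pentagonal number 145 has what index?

Set n(3n−1)/2 = 145, giving 3n² − n − 290 = 0.
The discriminant is 1 + 24·145 = 3481, and √3481 = 59.
So n = (1 + 59) / 6 = 60/6 = 10.
Check: 10·(3·10 − 1)/2 = 145. ✓

10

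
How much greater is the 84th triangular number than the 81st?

249

84·85/2 = 3570 and 81·82/2 = 3321.
Difference: 3570 − 3321 = 249.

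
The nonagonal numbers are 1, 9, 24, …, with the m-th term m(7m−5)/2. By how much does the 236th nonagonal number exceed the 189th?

236·(7·236 − 5)/2 = 194346 and 189·(7·189 − 5)/2 = 124551.
Difference: 194346 − 124551 = 69795.

69795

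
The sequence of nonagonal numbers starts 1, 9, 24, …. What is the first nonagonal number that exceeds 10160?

Solve n(7n−5)/2 > 10160 for integer n.
The largest n with value ≤ 10160 is 54 (since 10071 ≤ 10160 < 10450), so the first above is n = 55, value 10450.

10450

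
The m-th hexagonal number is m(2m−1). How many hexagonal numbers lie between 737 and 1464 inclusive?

8

The n-th hexagonal number is n(2n−1).
Smallest index with value ≥ 737: n = 20 (giving 780).
Largest index with value ≤ 1464: n = 27 (giving 1431).
Indices 20 through 27: 8 terms.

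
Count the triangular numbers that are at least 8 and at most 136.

The n-th triangular number is n(n+1)/2.
Smallest index with value ≥ 8: n = 4 (giving 10).
Largest index with value ≤ 136: n = 16 (giving 136).
Indices 4 through 16: 13 terms.

13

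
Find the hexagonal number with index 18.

The 18th hexagonal number is n(2n−1) with n = 18.
18·(2·18 − 1) = 18·35 = 630.

630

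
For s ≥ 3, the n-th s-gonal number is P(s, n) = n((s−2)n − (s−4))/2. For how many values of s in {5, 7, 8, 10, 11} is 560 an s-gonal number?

s = 5: P(5, 19) = 532 and P(5, 20) = 590; 560 is not s-gonal.
s = 7: P(7, 15) = 540 and P(7, 16) = 616; 560 is not s-gonal.
s = 8: P(8, 14) = 560. ✓
s = 10: P(10, 12) = 540 and P(10, 13) = 637; 560 is not s-gonal.
s = 11: P(11, 11) = 506 and P(11, 12) = 606; 560 is not s-gonal.
Hits: s ∈ {8} → 1.

1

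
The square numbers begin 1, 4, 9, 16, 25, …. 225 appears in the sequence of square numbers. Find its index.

We need n² = 225, so n = √225 = 15.

15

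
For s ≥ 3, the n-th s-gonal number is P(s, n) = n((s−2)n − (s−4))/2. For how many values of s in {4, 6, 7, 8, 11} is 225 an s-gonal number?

s = 4: P(4, 15) = 225. ✓
s = 6: P(6, 10) = 190 and P(6, 11) = 231; 225 is not s-gonal.
s = 7: P(7, 9) = 189 and P(7, 10) = 235; 225 is not s-gonal.
s = 8: P(8, 9) = 225. ✓
s = 11: P(11, 7) = 196 and P(11, 8) = 260; 225 is not s-gonal.
Hits: s ∈ {4, 8} → 2.

2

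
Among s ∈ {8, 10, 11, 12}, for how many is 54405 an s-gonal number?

s = 8: P(8, 135) = 54405. ✓
s = 10: P(10, 117) = 54405. ✓
s = 11: P(11, 110) = 54065 and P(11, 111) = 55056; 54405 is not s-gonal.
s = 12: P(12, 104) = 53664 and P(12, 105) = 54705; 54405 is not s-gonal.
Hits: s ∈ {8, 10} → 2.

2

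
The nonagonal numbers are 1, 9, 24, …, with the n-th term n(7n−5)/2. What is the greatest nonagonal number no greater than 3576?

3504

Solve n(7n−5)/2 ≤ 3576 for integer n.
n = 32 gives 3504 ≤ 3576, while n = 33 gives 3729 > 3576; so the answer is 3504.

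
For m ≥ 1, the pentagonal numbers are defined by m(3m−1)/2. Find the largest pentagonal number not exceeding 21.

12

Solve n(3n−1)/2 ≤ 21 for integer n.
n = 3 gives 12 ≤ 21, while n = 4 gives 22 > 21; so the answer is 12.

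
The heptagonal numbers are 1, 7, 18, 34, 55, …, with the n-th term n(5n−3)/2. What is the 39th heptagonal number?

39·(5·39 − 3)/2 = 39·192/2 = 39·96 = 3744.

3744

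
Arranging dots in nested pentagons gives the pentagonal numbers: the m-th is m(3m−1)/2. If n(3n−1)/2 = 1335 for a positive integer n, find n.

Set n(3n−1)/2 = 1335, giving 3n² − n − 2670 = 0.
So n = (1 + 179) / 6 = 180/6 = 30.

30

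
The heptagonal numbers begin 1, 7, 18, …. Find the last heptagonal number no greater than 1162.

1071

Solve n(5n−3)/2 ≤ 1162 for integer n.
n = 21 gives 1071 ≤ 1162, while n = 22 gives 1177 > 1162; so the answer is 1071.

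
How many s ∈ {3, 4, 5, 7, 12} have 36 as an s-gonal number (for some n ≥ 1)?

2

s = 3: P(3, 8) = 36. ✓
s = 4: P(4, 6) = 36. ✓
s = 5: P(5, 5) = 35 and P(5, 6) = 51; 36 is not s-gonal.
s = 7: P(7, 4) = 34 and P(7, 5) = 55; 36 is not s-gonal.
s = 12: P(12, 3) = 33 and P(12, 4) = 64; 36 is not s-gonal.
Hits: s ∈ {3, 4} → 2.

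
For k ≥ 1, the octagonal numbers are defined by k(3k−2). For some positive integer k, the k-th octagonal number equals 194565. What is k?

255

Set n(3n−2) = 194565, giving 3n² − 2n − 194565 = 0.
The discriminant is 4 + 12·194565 = 2334784, and √2334784 = 1528.
So n = (2 + 1528) / 6 = 1530/6 = 255.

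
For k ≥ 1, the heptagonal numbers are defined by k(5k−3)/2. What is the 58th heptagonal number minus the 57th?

Consecutive heptagonal numbers differ by 5n − 4: here 5·58 − 4 = 286.

286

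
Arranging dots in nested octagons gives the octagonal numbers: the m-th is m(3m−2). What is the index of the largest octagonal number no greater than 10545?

59

Solve n(3n−2) ≤ 10545 for integer n.
n = 59 gives 10325 ≤ 10545, while n = 60 gives 10680 > 10545; so the answer is index 59.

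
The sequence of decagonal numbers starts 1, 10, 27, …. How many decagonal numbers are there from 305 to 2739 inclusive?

17

The n-th decagonal number is n(4n−3).
Smallest index with value ≥ 305: n = 10 (giving 370).
Largest index with value ≤ 2739: n = 26 (giving 2626).
Indices 10 through 26: 17 terms.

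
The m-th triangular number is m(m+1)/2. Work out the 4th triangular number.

The 4th triangular number is n(n+1)/2 with n = 4.
4·5/2 = 20/2 = 10.

10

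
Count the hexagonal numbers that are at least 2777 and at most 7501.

The n-th hexagonal number is n(2n−1).
Smallest index with value ≥ 2777: n = 38 (giving 2850).
Largest index with value ≤ 7501: n = 61 (giving 7381).
Indices 38 through 61: 24 terms.

24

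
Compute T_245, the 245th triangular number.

The 245th triangular number is n(n+1)/2 with n = 245.
245·246/2 = 60270/2 = 30135.

30135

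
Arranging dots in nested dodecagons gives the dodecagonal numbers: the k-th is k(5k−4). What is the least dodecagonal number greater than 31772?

Solve n(5n−4) > 31772 for integer n.
The largest n with value ≤ 31772 is 80 (since 31680 ≤ 31772 < 32481), so the first above is n = 81, value 32481.

32481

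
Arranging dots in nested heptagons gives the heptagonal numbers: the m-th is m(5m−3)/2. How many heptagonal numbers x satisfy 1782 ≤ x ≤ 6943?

27

The n-th heptagonal number is n(5n−3)/2.
Smallest index with value ≥ 1782: n = 27 (giving 1782).
Largest index with value ≤ 6943: n = 53 (giving 6943).
Indices 27 through 53: 27 terms.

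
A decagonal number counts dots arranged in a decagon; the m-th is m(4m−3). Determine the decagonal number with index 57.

12825

The 57th decagonal number is n(4n−3) with n = 57.
57·(4·57 − 3) = 57·225 = 12825.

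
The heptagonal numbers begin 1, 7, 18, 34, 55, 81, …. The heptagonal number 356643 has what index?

Set n(5n−3)/2 = 356643, giving 5n² − 3n − 713286 = 0.
The discriminant is 9 + 40·356643 = 14265729, and √14265729 = 3777.
So n = (3 + 3777) / 10 = 3780/10 = 378.
Check: 378·(5·378 − 3)/2 = 356643. ✓

378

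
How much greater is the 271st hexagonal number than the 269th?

2158

271·(2·271 − 1) = 146611 and 269·(2·269 − 1) = 144453.
Difference: 146611 − 144453 = 2158.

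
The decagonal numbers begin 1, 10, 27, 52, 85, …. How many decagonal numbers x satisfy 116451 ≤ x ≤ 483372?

178

The n-th decagonal number is n(4n−3).
Smallest index with value ≥ 116451: n = 171 (giving 116451).
Largest index with value ≤ 483372: n = 348 (giving 483372).
Indices 171 through 348: 178 terms.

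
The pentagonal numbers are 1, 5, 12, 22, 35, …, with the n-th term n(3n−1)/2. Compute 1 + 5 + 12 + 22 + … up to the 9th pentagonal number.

Σ i(3i−1)/2 = (3Σi² − Σi) / 2 over i = 1..9.
Σi = 45 and Σi² = 285.
(3·285 − 1·45) / 2 = 810/2 = 405.

405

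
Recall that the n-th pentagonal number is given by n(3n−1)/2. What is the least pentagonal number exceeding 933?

1001

Solve n(3n−1)/2 > 933 for integer n.
The largest n with value ≤ 933 is 25 (since 925 ≤ 933 < 1001), so the first above is n = 26, value 1001.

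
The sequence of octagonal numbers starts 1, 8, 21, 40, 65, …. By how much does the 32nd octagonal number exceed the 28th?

32·(3·32 − 2) = 3008 and 28·(3·28 − 2) = 2296.
Difference: 3008 − 2296 = 712.

712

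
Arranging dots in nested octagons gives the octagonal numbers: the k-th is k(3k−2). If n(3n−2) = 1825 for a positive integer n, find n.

Set n(3n−2) = 1825, giving 3n² − 2n − 1825 = 0.
The discriminant is 4 + 12·1825 = 21904, and √21904 = 148.
So n = (2 + 148) / 6 = 150/6 = 25.
Check: 25·(3·25 − 2) = 1825. ✓

25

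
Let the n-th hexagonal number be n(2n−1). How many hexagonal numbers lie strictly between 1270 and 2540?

The n-th hexagonal number is n(2n−1).
Smallest index with value > 1270: n = 26 (giving 1326).
Largest index with value < 2540: n = 35 (giving 2415).
Indices 26 through 35: 10 terms.

10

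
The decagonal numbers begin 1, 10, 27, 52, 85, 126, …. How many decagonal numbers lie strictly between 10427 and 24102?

The n-th decagonal number is n(4n−3).
Smallest index with value > 10427: n = 52 (giving 10660).
Largest index with value < 24102: n = 77 (giving 23485).
Indices 52 through 77: 26 terms.

26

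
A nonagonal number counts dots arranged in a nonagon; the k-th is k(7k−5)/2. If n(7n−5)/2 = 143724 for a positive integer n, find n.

Set n(7n−5)/2 = 143724, giving 7n² − 5n − 287448 = 0.
So n = (5 + 2837) / 14 = 2842/14 = 203.

203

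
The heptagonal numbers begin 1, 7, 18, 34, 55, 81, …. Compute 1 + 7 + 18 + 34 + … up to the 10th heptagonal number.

880

Σ i(5i−3)/2 = (5Σi² − 3Σi) / 2 over i = 1..10.
Σi = 55 and Σi² = 385.
(5·385 − 3·55) / 2 = 1760/2 = 880.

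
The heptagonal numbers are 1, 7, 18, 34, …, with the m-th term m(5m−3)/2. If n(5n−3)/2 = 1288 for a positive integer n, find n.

Set n(5n−3)/2 = 1288, giving 5n² − 3n − 2576 = 0.
The discriminant is 9 + 40·1288 = 51529, and √51529 = 227.
So n = (3 + 227) / 10 = 230/10 = 23.

23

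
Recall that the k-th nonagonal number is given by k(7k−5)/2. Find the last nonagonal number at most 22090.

Solve n(7n−5)/2 ≤ 22090 for integer n.
n = 79 gives 21646 ≤ 22090, while n = 80 gives 22200 > 22090; so the answer is 21646.

21646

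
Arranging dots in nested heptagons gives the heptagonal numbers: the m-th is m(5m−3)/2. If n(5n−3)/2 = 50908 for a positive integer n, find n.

143

Set n(5n−3)/2 = 50908, giving 5n² − 3n − 101816 = 0.
The discriminant is 9 + 40·50908 = 2036329, and √2036329 = 1427.
So n = (3 + 1427) / 10 = 1430/10 = 143.
Check: 143·(5·143 − 3)/2 = 50908. ✓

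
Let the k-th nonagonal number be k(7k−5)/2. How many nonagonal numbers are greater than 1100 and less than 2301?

The n-th nonagonal number is n(7n−5)/2.
Smallest index with value > 1100: n = 19 (giving 1216).
Largest index with value < 2301: n = 25 (giving 2125).
Indices 19 through 25: 7 terms.

7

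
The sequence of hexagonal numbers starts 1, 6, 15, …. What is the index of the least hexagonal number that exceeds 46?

Solve n(2n−1) > 46 for integer n.
The largest n with value ≤ 46 is 5 (since 45 ≤ 46 < 66), so the first above is n = 6, value 66.

6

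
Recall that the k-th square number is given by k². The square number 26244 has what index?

162

We need n² = 26244, so n = √26244 = 162.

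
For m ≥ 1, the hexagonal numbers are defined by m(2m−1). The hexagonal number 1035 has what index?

23

Set n(2n−1) = 1035, giving 2n² − n − 1035 = 0.
The discriminant is 1 + 8·1035 = 8281, and √8281 = 91.
So n = (1 + 91) / 4 = 92/4 = 23.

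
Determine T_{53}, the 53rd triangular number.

The 53rd triangular number is n(n+1)/2 with n = 53.
53·54/2 = 2862/2 = 1431.

1431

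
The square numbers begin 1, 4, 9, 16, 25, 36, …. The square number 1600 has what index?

We need n² = 1600, so n = √1600 = 40.

40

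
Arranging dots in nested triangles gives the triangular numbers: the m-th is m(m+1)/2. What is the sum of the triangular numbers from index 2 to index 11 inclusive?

285

Σ i(i+1)/2 = (Σi² + Σi) / 2 over i = 2..11.
Σi = 66 − 1 = 65 and Σi² = 506 − 1 = 505.
(1·505 + 1·65) / 2 = 570/2 = 285.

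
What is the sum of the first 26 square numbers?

Σ_{i=1}^{26} i² = 26·27·53/6 = 6201.

6201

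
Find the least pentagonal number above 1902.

Solve n(3n−1)/2 > 1902 for integer n.
The largest n with value ≤ 1902 is 35 (since 1820 ≤ 1902 < 1926), so the first above is n = 36, value 1926.

1926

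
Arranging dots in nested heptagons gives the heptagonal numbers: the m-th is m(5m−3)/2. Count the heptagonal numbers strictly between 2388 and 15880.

The n-th heptagonal number is n(5n−3)/2.
Smallest index with value > 2388: n = 32 (giving 2512).
Largest index with value < 15880: n = 79 (giving 15484).
Indices 32 through 79: 48 terms.

48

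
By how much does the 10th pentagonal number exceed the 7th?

75

10·(3·10 − 1)/2 = 145 and 7·(3·7 − 1)/2 = 70.
Difference: 145 − 70 = 75.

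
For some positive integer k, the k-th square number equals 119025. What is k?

We need n² = 119025, so n = √119025 = 345.
Check: 345² = 119025. ✓

345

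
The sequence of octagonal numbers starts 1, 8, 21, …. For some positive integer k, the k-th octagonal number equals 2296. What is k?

28

Set n(3n−2) = 2296, giving 3n² − 2n − 2296 = 0.
The discriminant is 4 + 12·2296 = 27556, and √27556 = 166.
So n = (2 + 166) / 6 = 168/6 = 28.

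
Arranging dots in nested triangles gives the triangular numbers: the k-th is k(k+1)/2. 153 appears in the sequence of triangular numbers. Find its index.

Set n(n+1)/2 = 153, giving n² + n − 306 = 0.
So n = (-1 + 35) / 2 = 34/2 = 17.

17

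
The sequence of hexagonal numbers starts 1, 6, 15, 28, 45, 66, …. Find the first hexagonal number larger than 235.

276

Solve n(2n−1) > 235 for integer n.
The largest n with value ≤ 235 is 11 (since 231 ≤ 235 < 276), so the first above is n = 12, value 276.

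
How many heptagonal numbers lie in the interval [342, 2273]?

19

The n-th heptagonal number is n(5n−3)/2.
Smallest index with value ≥ 342: n = 12 (giving 342).
Largest index with value ≤ 2273: n = 30 (giving 2205).
Indices 12 through 30: 19 terms.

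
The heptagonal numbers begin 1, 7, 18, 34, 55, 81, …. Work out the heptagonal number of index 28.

1918

28·(5·28 − 3)/2 = 28·137/2 = 1918.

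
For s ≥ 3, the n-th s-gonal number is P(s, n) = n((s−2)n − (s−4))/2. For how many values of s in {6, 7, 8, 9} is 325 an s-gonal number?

s = 6: P(6, 13) = 325. ✓
s = 7: P(7, 11) = 286 and P(7, 12) = 342; 325 is not s-gonal.
s = 8: P(8, 10) = 280 and P(8, 11) = 341; 325 is not s-gonal.
s = 9: P(9, 10) = 325. ✓
Hits: s ∈ {6, 9} → 2.

2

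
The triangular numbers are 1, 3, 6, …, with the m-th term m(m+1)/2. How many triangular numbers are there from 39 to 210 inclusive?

The n-th triangular number is n(n+1)/2.
Smallest index with value ≥ 39: n = 9 (giving 45).
Largest index with value ≤ 210: n = 20 (giving 210).
Indices 9 through 20: 12 terms.

12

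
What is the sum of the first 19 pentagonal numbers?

3610

Σ i(3i−1)/2 = (3Σi² − Σi) / 2 over i = 1..19.
Σi = 190 and Σi² = 2470.
(3·2470 − 1·190) / 2 = 7220/2 = 3610.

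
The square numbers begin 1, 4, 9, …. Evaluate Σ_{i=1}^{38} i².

19019

Σ_{i=1}^{38} i² = 38·39·77/6 = 19019.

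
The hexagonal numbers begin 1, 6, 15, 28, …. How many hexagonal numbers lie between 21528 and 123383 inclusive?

145

The n-th hexagonal number is n(2n−1).
Smallest index with value ≥ 21528: n = 104 (giving 21528).
Largest index with value ≤ 123383: n = 248 (giving 122760).
Indices 104 through 248: 145 terms.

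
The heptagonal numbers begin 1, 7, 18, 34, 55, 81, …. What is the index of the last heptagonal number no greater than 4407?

Solve n(5n−3)/2 ≤ 4407 for integer n.
n = 42 gives 4347 ≤ 4407, while n = 43 gives 4558 > 4407; so the answer is index 42.

42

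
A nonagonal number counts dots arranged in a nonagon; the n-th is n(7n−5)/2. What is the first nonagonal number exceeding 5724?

Solve n(7n−5)/2 > 5724 for integer n.
The largest n with value ≤ 5724 is 40 (since 5500 ≤ 5724 < 5781), so the first above is n = 41, value 5781.

5781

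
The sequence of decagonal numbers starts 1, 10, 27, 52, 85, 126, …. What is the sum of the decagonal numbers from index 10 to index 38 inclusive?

Σ i(4i−3) = 4Σi² − 3Σi over i = 10..38.
Σi = 741 − 45 = 696 and Σi² = 19019 − 285 = 18734.
4·18734 − 3·696 = 72848.

72848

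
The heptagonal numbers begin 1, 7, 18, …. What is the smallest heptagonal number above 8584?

8614

Solve n(5n−3)/2 > 8584 for integer n.
The largest n with value ≤ 8584 is 58 (since 8323 ≤ 8584 < 8614), so the first above is n = 59, value 8614.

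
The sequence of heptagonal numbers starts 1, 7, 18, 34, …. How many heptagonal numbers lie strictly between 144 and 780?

10

The n-th heptagonal number is n(5n−3)/2.
Smallest index with value > 144: n = 8 (giving 148).
Largest index with value < 780: n = 17 (giving 697).
Indices 8 through 17: 10 terms.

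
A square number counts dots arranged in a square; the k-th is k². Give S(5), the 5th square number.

The 5th square number is n² with n = 5.
5² = 25.

25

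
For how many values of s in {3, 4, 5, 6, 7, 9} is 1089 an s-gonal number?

2

s = 3: P(3, 46) = 1081 and P(3, 47) = 1128; 1089 is not s-gonal.
s = 4: P(4, 33) = 1089. ✓
s = 5: P(5, 27) = 1080 and P(5, 28) = 1162; 1089 is not s-gonal.
s = 6: P(6, 23) = 1035 and P(6, 24) = 1128; 1089 is not s-gonal.
s = 7: P(7, 21) = 1071 and P(7, 22) = 1177; 1089 is not s-gonal.
s = 9: P(9, 18) = 1089. ✓
Hits: s ∈ {4, 9} → 2.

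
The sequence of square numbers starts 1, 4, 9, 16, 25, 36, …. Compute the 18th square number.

324

The 18th square number is n² with n = 18.
18² = 324.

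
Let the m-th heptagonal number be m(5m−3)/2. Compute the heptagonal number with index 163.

66178

The 163rd heptagonal number is n(5n−3)/2 with n = 163.
163·(5·163 − 3)/2 = 163·812/2 = 163·406 = 66178.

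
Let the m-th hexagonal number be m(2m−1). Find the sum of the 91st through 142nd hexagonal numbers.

Σ i(2i−1) = 2Σi² − Σi over i = 91..142.
Σi = 10153 − 4095 = 6058 and Σi² = 964535 − 247065 = 717470.
2·717470 − 1·6058 = 1428882.

1428882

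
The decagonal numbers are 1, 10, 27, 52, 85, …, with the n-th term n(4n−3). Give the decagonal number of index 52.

10660

52·(4·52 − 3) = 52·205 = 10660.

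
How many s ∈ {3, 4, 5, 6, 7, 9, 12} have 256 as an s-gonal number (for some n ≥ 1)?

1

s = 3: P(3, 22) = 253 and P(3, 23) = 276; 256 is not s-gonal.
s = 4: P(4, 16) = 256. ✓
s = 5: P(5, 13) = 247 and P(5, 14) = 287; 256 is not s-gonal.
s = 6: P(6, 11) = 231 and P(6, 12) = 276; 256 is not s-gonal.
s = 7: P(7, 10) = 235 and P(7, 11) = 286; 256 is not s-gonal.
s = 9: P(9, 8) = 204 and P(9, 9) = 261; 256 is not s-gonal.
s = 12: P(12, 7) = 217 and P(12, 8) = 288; 256 is not s-gonal.
Hits: s ∈ {4} → 1.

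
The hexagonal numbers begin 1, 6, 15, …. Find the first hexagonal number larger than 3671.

Solve n(2n−1) > 3671 for integer n.
The largest n with value ≤ 3671 is 43 (since 3655 ≤ 3671 < 3828), so the first above is n = 44, value 3828.

3828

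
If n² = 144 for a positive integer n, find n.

12

We need n² = 144, so n = √144 = 12.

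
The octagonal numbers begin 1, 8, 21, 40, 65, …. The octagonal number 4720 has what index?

40

Set n(3n−2) = 4720, giving 3n² − 2n − 4720 = 0.
The discriminant is 4 + 12·4720 = 56644, and √56644 = 238.
So n = (2 + 238) / 6 = 240/6 = 40.
Check: 40·(3·40 − 2) = 4720. ✓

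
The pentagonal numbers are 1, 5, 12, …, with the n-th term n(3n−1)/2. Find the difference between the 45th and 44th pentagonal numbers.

Consecutive pentagonal numbers differ by 3n − 2: here 3·45 − 2 = 133.

133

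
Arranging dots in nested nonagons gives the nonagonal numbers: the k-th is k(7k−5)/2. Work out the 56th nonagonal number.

10836

The 56th nonagonal number is n(7n−5)/2 with n = 56.
56·(7·56 − 5)/2 = 56·387/2 = 10836.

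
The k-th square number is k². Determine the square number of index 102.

The 102nd square number is n² with n = 102.
102² = 10404.

10404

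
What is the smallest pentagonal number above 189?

Solve n(3n−1)/2 > 189 for integer n.
The largest n with value ≤ 189 is 11 (since 176 ≤ 189 < 210), so the first above is n = 12, value 210.

210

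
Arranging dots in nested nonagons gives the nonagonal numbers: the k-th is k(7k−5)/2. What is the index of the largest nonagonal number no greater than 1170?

18

Solve n(7n−5)/2 ≤ 1170 for integer n.
n = 18 gives 1089 ≤ 1170, while n = 19 gives 1216 > 1170; so the answer is index 18.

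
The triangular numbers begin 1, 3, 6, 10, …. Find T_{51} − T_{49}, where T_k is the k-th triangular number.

101

51·52/2 = 1326 and 49·50/2 = 1225.
Difference: 1326 − 1225 = 101.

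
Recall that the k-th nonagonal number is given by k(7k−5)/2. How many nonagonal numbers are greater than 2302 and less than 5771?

The n-th nonagonal number is n(7n−5)/2.
Smallest index with value > 2302: n = 27 (giving 2484).
Largest index with value < 5771: n = 40 (giving 5500).
Indices 27 through 40: 14 terms.

14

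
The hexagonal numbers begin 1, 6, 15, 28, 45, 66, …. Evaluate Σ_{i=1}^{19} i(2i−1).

4750

Σ i(2i−1) = 2Σi² − Σi over i = 1..19.
Σi = 190 and Σi² = 2470.
2·2470 − 1·190 = 4750.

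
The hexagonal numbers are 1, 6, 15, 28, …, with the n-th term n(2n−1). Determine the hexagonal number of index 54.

The 54th hexagonal number is n(2n−1) with n = 54.
54·(2·54 − 1) = 54·107 = 5778.

5778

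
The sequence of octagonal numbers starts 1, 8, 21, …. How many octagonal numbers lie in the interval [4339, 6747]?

9

The n-th octagonal number is n(3n−2).
Smallest index with value ≥ 4339: n = 39 (giving 4485).
Largest index with value ≤ 6747: n = 47 (giving 6533).
Indices 39 through 47: 9 terms.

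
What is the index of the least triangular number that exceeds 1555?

Solve n(n+1)/2 > 1555 for integer n.
The largest n with value ≤ 1555 is 55 (since 1540 ≤ 1555 < 1596), so the first above is n = 56, value 1596.

56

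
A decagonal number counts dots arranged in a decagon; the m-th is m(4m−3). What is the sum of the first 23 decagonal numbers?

Σ i(4i−3) = 4Σi² − 3Σi over i = 1..23.
Σi = 276 and Σi² = 4324.
4·4324 − 3·276 = 16468.

16468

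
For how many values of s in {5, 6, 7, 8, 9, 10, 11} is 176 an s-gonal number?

2

s = 5: P(5, 11) = 176. ✓
s = 6: P(6, 9) = 153 and P(6, 10) = 190; 176 is not s-gonal.
s = 7: P(7, 8) = 148 and P(7, 9) = 189; 176 is not s-gonal.
s = 8: P(8, 8) = 176. ✓
s = 9: P(9, 7) = 154 and P(9, 8) = 204; 176 is not s-gonal.
s = 10: P(10, 7) = 175 and P(10, 8) = 232; 176 is not s-gonal.
s = 11: P(11, 6) = 141 and P(11, 7) = 196; 176 is not s-gonal.
Hits: s ∈ {5, 8} → 2.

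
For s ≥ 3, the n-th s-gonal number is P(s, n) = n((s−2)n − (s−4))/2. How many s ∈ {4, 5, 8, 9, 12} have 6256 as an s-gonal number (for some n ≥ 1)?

1

s = 4: P(4, 79) = 6241 and P(4, 80) = 6400; 6256 is not s-gonal.
s = 5: P(5, 64) = 6112 and P(5, 65) = 6305; 6256 is not s-gonal.
s = 8: P(8, 46) = 6256. ✓
s = 9: P(9, 42) = 6069 and P(9, 43) = 6364; 6256 is not s-gonal.
s = 12: P(12, 35) = 5985 and P(12, 36) = 6336; 6256 is not s-gonal.
Hits: s ∈ {8} → 1.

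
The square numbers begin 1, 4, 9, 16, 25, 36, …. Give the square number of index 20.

400

The 20th square number is n² with n = 20.
20² = 400.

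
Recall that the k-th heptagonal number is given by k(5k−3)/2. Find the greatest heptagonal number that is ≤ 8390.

Solve n(5n−3)/2 ≤ 8390 for integer n.
n = 58 gives 8323 ≤ 8390, while n = 59 gives 8614 > 8390; so the answer is 8323.

8323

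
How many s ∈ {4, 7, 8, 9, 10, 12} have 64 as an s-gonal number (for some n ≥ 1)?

2

s = 4: P(4, 8) = 64. ✓
s = 7: P(7, 5) = 55 and P(7, 6) = 81; 64 is not s-gonal.
s = 8: P(8, 4) = 40 and P(8, 5) = 65; 64 is not s-gonal.
s = 9: P(9, 4) = 46 and P(9, 5) = 75; 64 is not s-gonal.
s = 10: P(10, 4) = 52 and P(10, 5) = 85; 64 is not s-gonal.
s = 12: P(12, 4) = 64. ✓
Hits: s ∈ {4, 12} → 2.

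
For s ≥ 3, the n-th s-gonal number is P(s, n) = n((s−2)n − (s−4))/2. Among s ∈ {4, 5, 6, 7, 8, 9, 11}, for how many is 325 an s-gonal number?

2

s = 4: P(4, 18) = 324 and P(4, 19) = 361; 325 is not s-gonal.
s = 5: P(5, 14) = 287 and P(5, 15) = 330; 325 is not s-gonal.
s = 6: P(6, 13) = 325. ✓
s = 7: P(7, 11) = 286 and P(7, 12) = 342; 325 is not s-gonal.
s = 8: P(8, 10) = 280 and P(8, 11) = 341; 325 is not s-gonal.
s = 9: P(9, 10) = 325. ✓
s = 11: P(11, 8) = 260 and P(11, 9) = 333; 325 is not s-gonal.
Hits: s ∈ {6, 9} → 2.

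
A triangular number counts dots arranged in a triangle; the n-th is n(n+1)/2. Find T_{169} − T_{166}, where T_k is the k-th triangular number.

504

169·170/2 = 14365 and 166·167/2 = 13861.
Difference: 14365 − 13861 = 504.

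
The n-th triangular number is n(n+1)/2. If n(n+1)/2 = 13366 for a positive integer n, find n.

Set n(n+1)/2 = 13366, giving n² + n − 26732 = 0.
The discriminant is 1 + 8·13366 = 106929, and √106929 = 327.
So n = (-1 + 327) / 2 = 326/2 = 163.
Check: 163·164/2 = 13366. ✓

163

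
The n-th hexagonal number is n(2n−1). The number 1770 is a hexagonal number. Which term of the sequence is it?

30

Set n(2n−1) = 1770, giving 2n² − n − 1770 = 0.
So n = (1 + 119) / 4 = 120/4 = 30.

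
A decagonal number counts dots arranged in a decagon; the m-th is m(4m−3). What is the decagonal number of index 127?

64135

127·(4·127 − 3) = 127·505 = 64135.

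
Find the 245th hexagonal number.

The 245th hexagonal number is n(2n−1) with n = 245.
245·(2·245 − 1) = 245·489 = 119805.

119805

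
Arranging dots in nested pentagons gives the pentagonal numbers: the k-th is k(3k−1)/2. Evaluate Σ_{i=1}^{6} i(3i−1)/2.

126

Σ i(3i−1)/2 = (3Σi² − Σi) / 2 over i = 1..6.
Σi = 21 and Σi² = 91.
(3·91 − 1·21) / 2 = 252/2 = 126.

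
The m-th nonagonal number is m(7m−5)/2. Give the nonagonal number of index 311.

311·(7·311 − 5)/2 = 311·2172/2 = 311·1086 = 337746.

337746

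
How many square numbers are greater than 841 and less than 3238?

27

The n-th square number is n².
Smallest index with value > 841: n = 30 (giving 900).
Largest index with value < 3238: n = 56 (giving 3136).
Indices 30 through 56: 27 terms.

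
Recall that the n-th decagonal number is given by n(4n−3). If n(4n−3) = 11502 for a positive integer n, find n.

Set n(4n−3) = 11502, giving 4n² − 3n − 11502 = 0.
The discriminant is 9 + 16·11502 = 184041, and √184041 = 429.
So n = (3 + 429) / 8 = 432/8 = 54.

54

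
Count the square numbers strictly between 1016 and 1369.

5

The n-th square number is n².
Smallest index with value > 1016: n = 32 (giving 1024).
Largest index with value < 1369: n = 36 (giving 1296).
Indices 32 through 36: 5 terms.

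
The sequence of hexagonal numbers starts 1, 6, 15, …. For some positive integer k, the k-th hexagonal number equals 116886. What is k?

Set n(2n−1) = 116886, giving 2n² − n − 116886 = 0.
The discriminant is 1 + 8·116886 = 935089, and √935089 = 967.
So n = (1 + 967) / 4 = 968/4 = 242.
Check: 242·(2·242 − 1) = 116886. ✓

242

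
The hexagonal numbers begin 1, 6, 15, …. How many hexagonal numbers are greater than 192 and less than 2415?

The n-th hexagonal number is n(2n−1).
Smallest index with value > 192: n = 11 (giving 231).
Largest index with value < 2415: n = 34 (giving 2278).
Indices 11 through 34: 24 terms.

24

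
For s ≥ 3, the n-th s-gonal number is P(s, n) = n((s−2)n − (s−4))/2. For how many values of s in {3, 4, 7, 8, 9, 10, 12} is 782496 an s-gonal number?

s = 3: P(3, 1250) = 781875 and P(3, 1251) = 783126; 782496 is not s-gonal.
s = 4: P(4, 884) = 781456 and P(4, 885) = 783225; 782496 is not s-gonal.
s = 7: P(7, 559) = 780364 and P(7, 560) = 783160; 782496 is not s-gonal.
s = 8: P(8, 511) = 782341 and P(8, 512) = 785408; 782496 is not s-gonal.
s = 9: P(9, 473) = 781869 and P(9, 474) = 785181; 782496 is not s-gonal.
s = 10: P(10, 442) = 780130 and P(10, 443) = 783667; 782496 is not s-gonal.
s = 12: P(12, 396) = 782496. ✓
Hits: s ∈ {12} → 1.

1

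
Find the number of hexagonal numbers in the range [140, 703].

The n-th hexagonal number is n(2n−1).
Smallest index with value ≥ 140: n = 9 (giving 153).
Largest index with value ≤ 703: n = 19 (giving 703).
Indices 9 through 19: 11 terms.

11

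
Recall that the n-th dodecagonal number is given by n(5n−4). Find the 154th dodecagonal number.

117964

154·(5·154 − 4) = 154·766 = 117964.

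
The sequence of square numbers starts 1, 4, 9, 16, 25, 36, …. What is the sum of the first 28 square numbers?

Σ_{i=1}^{28} i² = 28·29·57/6 = 7714.

7714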